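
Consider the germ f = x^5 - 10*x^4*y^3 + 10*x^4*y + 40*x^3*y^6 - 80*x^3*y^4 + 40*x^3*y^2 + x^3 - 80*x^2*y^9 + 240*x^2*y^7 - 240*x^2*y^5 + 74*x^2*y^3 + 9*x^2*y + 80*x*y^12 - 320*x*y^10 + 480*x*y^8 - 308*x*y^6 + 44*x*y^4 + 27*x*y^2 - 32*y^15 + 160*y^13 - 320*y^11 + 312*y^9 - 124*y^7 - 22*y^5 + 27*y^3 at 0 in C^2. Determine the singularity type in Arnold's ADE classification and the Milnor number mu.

Type E_{8}, Milnor number mu = 8.

The Hessian of f at 0 is [[0, 0], [0, 0]] with rank 0, so corank 2. A Groebner basis of the Jacobian ideal J(f) in C{x,y} is {11*x^2/4 + x*y^3 + 33*x*y/2 + 99*y^2/4, -x^2 - 6*x*y + y^4 - 9*y^2, x^3 - 27*x*y^2 - 54*y^3, x^2*y + 6*x*y^2 + 9*y^3}; counting standard monomials gives mu = 8. Corank 2; j^3 = (x + 3*y)^3 is a perfect cube, so E-series; the 5-jet and mu = 8 give E_8.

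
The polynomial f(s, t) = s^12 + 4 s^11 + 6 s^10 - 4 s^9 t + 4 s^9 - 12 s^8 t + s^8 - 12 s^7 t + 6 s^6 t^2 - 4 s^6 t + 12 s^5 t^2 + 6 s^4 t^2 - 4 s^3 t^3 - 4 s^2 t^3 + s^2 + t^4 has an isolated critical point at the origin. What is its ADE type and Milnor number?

The Hessian of f at 0 is [[2, 0], [0, 0]] with rank 1, so corank 1. A Groebner basis of the Jacobian ideal J(f) in C{s,t} is {t^3, s}; counting standard monomials gives mu = 3. Corank 1: A-series; mu = 3 gives A_3.

Type A3, Milnor number mu = 3.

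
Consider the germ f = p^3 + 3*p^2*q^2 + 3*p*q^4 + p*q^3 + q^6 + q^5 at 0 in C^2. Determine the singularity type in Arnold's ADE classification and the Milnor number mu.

The Hessian of f at 0 is [[0, 0], [0, 0]] with rank 0, so corank 2. A Groebner basis of the Jacobian ideal J(f) in C{p,q} is {-p^2 + q^4 - q^3/3, p^3, p^2*q + p^2/3 + q^3/9, p^2 + p*q^2 + q^3/3}; counting standard monomials gives mu = 7. Corank 2; j^3 = p^3 is a perfect cube, so E-series; the 4-jet and mu = 7 give E_7.

Type E_{7}, Milnor number mu = 7.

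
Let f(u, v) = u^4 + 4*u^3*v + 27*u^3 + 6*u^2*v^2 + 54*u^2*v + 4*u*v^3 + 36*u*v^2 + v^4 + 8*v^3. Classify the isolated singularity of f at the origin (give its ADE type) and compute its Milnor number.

Type E_{6}, Milnor number mu = 6.

The Hessian of f at 0 is [[0, 0], [0, 0]] with rank 0, so corank 2. A Groebner basis of the Jacobian ideal J(f) in C{u,v} is {v^4, u*v^2 + 7*v^3/9, u^2 + 4*u*v/3 + 4*v^2/9}; counting standard monomials gives mu = 6. Corank 2; j^3 = (3*u + 2*v)^3 is a perfect cube, so E-series; the 4-jet and mu = 6 give E_6.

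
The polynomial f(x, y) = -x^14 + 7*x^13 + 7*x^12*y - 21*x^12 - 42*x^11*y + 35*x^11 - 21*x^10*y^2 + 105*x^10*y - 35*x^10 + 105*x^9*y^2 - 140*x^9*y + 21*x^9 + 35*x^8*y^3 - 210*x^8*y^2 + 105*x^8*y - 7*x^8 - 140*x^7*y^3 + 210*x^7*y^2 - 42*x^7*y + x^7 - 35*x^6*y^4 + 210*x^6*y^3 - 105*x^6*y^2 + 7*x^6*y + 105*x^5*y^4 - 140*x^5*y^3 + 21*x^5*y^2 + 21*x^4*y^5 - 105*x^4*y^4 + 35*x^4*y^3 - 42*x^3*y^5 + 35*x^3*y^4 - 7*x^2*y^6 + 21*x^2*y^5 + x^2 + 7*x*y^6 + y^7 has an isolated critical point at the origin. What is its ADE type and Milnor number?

Type A_6, Milnor number mu = 6.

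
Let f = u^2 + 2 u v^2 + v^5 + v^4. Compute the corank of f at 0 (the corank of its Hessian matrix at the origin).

Hessian at 0 has rank 1.

1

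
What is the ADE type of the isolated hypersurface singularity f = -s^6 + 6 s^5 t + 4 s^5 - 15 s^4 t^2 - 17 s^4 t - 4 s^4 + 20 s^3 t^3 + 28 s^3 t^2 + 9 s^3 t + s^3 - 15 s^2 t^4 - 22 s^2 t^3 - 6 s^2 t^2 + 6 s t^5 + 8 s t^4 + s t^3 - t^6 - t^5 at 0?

E_7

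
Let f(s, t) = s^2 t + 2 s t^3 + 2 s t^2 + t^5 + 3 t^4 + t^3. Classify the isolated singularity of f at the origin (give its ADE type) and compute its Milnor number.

The Hessian of f at 0 is [[0, 0], [0, 0]] with rank 0, so corank 2. A Groebner basis of the Jacobian ideal J(f) in C{s,t} is {s*t^2 - s*t - t^2, s*t + t^3 + t^2, s^2 - 2*s*t - 3*t^2}; counting standard monomials gives mu = 5. Corank 2; j^3 = t*(s + t)^2 has shape L^2 M (L != M), so D-series; mu = 5 gives D_5.

Type D5, Milnor number mu = 5.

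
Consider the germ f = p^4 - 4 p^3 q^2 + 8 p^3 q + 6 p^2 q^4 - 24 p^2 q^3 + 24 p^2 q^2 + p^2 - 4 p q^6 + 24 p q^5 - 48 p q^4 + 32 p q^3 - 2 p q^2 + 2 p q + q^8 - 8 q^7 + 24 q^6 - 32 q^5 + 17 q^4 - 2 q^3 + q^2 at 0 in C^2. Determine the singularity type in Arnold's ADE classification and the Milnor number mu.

The Hessian of f at 0 has rank 1. Corank 1: A-series; mu = 3 gives A_3.

Type A_3, Milnor number mu = 3.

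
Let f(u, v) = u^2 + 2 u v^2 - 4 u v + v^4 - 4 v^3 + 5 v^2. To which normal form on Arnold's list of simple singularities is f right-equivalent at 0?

The Hessian of f at 0 is [[2, -4], [-4, 10]] with rank 2, so corank 0. A Groebner basis of the Jacobian ideal J(f) in C{u,v} is {u, v}; counting standard monomials gives mu = 1. Corank 0: nondegenerate Morse point, so A_1.

A_1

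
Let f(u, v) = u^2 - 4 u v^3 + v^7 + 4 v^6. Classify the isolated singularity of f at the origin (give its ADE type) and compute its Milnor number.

Type A_6, Milnor number mu = 6.

The Hessian of f at 0 has rank 1. Corank 1: A-series; mu = 6 gives A_6.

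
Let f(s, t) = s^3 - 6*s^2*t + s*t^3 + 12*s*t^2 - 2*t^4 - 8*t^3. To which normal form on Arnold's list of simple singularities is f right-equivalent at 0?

The Hessian of f at 0 has rank 0. Corank 2; j^3 = (s - 2*t)^3 is a perfect cube, so E-series; the 4-jet and mu = 7 give E_7.

E7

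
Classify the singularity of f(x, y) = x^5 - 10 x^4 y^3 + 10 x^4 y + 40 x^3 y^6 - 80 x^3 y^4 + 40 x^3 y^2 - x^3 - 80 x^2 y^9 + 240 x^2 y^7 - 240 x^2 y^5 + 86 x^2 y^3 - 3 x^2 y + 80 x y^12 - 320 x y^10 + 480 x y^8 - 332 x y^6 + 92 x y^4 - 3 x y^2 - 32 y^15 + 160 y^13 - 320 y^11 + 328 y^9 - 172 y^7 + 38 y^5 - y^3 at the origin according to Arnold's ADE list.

E_{8}

The Hessian of f at 0 has rank 0. Corank 2; j^3 = -(x + y)^3 is a perfect cube, so E-series; the 5-jet and mu = 8 give E_8.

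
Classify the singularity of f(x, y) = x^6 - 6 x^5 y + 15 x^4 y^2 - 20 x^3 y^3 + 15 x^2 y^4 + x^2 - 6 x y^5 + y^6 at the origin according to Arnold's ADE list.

The Hessian of f at 0 has rank 1. Corank 1: A-series; mu = 5 gives A_5.

A_5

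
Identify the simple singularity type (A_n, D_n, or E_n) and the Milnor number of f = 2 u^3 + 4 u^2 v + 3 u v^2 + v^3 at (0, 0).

Type D_4, Milnor number mu = 4.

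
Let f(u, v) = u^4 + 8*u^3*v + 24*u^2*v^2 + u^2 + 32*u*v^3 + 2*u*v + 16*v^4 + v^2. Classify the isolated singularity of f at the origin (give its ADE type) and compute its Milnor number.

The Hessian of f at 0 is [[2, 2], [2, 2]] with rank 1, so corank 1. A Groebner basis of the Jacobian ideal J(f) in C{u,v} is {v^3, u + v}; counting standard monomials gives mu = 3. Corank 1: A-series; mu = 3 gives A_3.

Type A3, Milnor number mu = 3.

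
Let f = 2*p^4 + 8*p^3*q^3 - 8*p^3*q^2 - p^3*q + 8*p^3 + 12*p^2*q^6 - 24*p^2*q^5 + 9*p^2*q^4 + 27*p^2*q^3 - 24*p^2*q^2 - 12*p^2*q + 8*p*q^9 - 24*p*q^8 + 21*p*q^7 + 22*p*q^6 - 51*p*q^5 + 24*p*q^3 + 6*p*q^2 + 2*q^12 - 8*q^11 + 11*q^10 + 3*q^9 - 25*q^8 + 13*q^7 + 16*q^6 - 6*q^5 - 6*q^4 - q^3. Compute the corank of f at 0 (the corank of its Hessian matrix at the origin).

Hessian at 0 has rank 0.

2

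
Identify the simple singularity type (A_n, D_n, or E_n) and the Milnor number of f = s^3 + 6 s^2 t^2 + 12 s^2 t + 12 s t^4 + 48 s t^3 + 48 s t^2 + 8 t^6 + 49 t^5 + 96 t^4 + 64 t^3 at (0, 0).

Type E_{8}, Milnor number mu = 8.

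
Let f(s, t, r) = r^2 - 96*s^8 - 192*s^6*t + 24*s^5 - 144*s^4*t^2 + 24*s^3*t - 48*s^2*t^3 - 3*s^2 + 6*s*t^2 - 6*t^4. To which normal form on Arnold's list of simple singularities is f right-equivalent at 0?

A3

The Hessian of f at 0 has rank 2. Corank 1: A-series; mu = 3 gives A_3.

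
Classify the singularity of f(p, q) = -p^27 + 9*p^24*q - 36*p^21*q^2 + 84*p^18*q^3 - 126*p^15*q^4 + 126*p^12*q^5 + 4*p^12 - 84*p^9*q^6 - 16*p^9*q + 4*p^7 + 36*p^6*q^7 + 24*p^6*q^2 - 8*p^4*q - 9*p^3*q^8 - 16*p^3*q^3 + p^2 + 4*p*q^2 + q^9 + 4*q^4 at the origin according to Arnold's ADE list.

A_8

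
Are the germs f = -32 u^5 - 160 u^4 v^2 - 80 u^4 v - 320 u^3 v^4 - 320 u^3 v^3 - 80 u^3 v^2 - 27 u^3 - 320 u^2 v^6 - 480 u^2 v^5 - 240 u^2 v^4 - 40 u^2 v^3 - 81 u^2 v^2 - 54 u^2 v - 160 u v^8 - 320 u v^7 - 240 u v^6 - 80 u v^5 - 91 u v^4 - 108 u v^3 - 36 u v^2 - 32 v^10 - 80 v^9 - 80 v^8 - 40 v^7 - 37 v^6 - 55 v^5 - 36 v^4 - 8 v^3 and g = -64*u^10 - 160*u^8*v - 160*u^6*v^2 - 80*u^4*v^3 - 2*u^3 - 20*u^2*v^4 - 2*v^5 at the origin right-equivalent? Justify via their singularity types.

Yes.

The Hessian of f at 0 is [[0, 0], [0, 0]] with rank 0, so corank 2. A Groebner basis of the Jacobian ideal J(f) in C{u,v} is {-5*u^2/8 + u*v^3 - 5*u*v^2/4 - 5*u*v/6 - 5*v^3/6 - 5*v^2/18, u^2 + 2*u*v^2 + 4*u*v/3 + v^4 + 4*v^3/3 + 4*v^2/9, u^3 + u^2/6 - u*v^2 + 2*u*v/9 - 10*v^3/27 + 2*v^2/27, u^2*v - u^2/12 + 7*u*v^2/6 - u*v/9 + v^3/3 - v^2/27}; counting standard monomials gives mu = 8. Corank 2; j^3 = -(3*u + 2*v)^3 is a perfect cube, so E-series; the 5-jet and mu = 8 give E_8. The Hessian of g at 0 is [[0, 0], [0, 0]] with rank 0, so corank 2. A Groebner basis of the Jacobian ideal J(g) in C{u,v} is {v^4, u^2}; counting standard monomials gives mu = 8. Corank 2; j^3 = -2*u^3 is a perfect cube, so E-series; the 5-jet and mu = 8 give E_8. Both have type E_8, hence right-equivalent.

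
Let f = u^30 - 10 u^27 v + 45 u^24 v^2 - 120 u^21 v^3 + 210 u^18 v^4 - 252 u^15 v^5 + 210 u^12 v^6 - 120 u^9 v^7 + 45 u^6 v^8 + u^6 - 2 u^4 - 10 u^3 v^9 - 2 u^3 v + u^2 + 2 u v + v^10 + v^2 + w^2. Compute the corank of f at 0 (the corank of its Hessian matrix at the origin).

1

The Hessian at 0 is [[2, 2, 0], [2, 2, 0], [0, 0, 2]] of rank 2; hence corank 1.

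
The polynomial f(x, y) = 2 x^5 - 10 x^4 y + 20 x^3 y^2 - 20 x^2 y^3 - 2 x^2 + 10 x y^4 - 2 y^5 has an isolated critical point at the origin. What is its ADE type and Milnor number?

Type A_4, Milnor number mu = 4.

The Hessian of f at 0 has rank 1. Corank 1: A-series; mu = 4 gives A_4.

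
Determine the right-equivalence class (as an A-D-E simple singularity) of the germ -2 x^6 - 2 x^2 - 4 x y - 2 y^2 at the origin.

The Hessian of f at 0 is [[-4, -4], [-4, -4]] with rank 1, so corank 1. A Groebner basis of the Jacobian ideal J(f) in C{x,y} is {y^5, x + y}; counting standard monomials gives mu = 5. Corank 1: A-series; mu = 5 gives A_5.

A5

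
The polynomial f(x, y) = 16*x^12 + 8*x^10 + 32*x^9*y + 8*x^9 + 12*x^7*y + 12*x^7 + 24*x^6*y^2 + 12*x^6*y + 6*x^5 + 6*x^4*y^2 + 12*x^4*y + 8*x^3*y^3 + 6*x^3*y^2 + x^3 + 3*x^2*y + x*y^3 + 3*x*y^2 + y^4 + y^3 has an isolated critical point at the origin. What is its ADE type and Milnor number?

Type E_7, Milnor number mu = 7.

The Hessian of f at 0 has rank 0. Corank 2; j^3 = (x + y)^3 is a perfect cube, so E-series; the 4-jet and mu = 7 give E_7.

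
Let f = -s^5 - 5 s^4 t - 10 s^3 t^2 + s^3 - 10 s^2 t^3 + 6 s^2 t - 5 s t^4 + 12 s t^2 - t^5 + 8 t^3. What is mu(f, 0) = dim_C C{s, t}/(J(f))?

8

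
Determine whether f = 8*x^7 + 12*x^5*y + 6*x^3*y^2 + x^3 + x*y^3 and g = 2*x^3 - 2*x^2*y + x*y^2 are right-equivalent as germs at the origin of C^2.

No.

The Hessian of f at 0 has rank 0. Corank 2; j^3 = x^3 is a perfect cube, so E-series; the 4-jet and mu = 7 give E_7. The Hessian of g at 0 has rank 0. Corank 2; j^3 = x*(2*x^2 - 2*x*y + y^2) splits into three distinct lines over C (the quadratic factor has nonzero discriminant), so D_4. f is E_7 but g is D_4, hence not right-equivalent.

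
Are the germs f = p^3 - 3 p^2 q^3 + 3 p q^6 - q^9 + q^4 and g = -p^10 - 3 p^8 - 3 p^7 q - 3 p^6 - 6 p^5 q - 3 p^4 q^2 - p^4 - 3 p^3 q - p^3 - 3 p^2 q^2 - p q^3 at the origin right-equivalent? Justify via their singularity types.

The Hessian of f at 0 is [[0, 0], [0, 0]] with rank 0, so corank 2. A Groebner basis of the Jacobian ideal J(f) in C{p,q} is {q^3, p^2}; counting standard monomials gives mu = 6. Corank 2; j^3 = p^3 is a perfect cube, so E-series; the 4-jet and mu = 6 give E_6. The Hessian of g at 0 is [[0, 0], [0, 0]] with rank 0, so corank 2. A Groebner basis of the Jacobian ideal J(g) in C{p,q} is {3*p^2 + q^4 + q^3, p^3, p^2*q - p^2 - q^3/3, 2*p^2 + p*q^2 + 2*q^3/3}; counting standard monomials gives mu = 7. Corank 2; j^3 = -p^3 is a perfect cube, so E-series; the 4-jet and mu = 7 give E_7. f is E_6 but g is E_7, hence not right-equivalent.

No.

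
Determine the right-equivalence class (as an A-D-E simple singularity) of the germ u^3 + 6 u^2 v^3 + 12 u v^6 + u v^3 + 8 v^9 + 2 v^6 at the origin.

E_7

The Hessian of f at 0 has rank 0. Corank 2; j^3 = u^3 is a perfect cube, so E-series; the 4-jet and mu = 7 give E_7.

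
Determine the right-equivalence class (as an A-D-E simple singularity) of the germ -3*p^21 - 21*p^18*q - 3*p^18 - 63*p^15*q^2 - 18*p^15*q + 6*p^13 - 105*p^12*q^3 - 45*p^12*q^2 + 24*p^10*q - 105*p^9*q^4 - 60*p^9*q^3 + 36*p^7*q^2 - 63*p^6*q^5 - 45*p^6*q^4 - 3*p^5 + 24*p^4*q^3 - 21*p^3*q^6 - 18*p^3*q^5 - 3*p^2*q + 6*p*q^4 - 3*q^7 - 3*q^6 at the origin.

The Hessian of f at 0 is [[0, 0], [0, 0]] with rank 0, so corank 2. A Groebner basis of the Jacobian ideal J(f) in C{p,q} is {-p*q + q^4, p^3, p^2*q, p^2/6 + p*q^2}; counting standard monomials gives mu = 7. Corank 2; j^3 = -3*p^2*q has shape L^2 M (L != M), so D-series; mu = 7 gives D_7.

D_7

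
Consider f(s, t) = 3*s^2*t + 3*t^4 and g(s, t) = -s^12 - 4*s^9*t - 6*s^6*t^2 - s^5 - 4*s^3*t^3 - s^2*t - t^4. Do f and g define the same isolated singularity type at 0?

The Hessian of f at 0 has rank 0. Corank 2; j^3 = 3*s^2*t has shape L^2 M (L != M), so D-series; mu = 5 gives D_5. The Hessian of g at 0 has rank 0. Corank 2; j^3 = -s^2*t has shape L^2 M (L != M), so D-series; mu = 5 gives D_5. Both have type D_5, hence right-equivalent.

Yes.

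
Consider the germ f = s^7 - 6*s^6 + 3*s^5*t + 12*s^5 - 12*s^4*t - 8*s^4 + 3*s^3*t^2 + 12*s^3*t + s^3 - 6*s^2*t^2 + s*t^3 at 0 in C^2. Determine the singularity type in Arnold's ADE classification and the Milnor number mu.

Type E7, Milnor number mu = 7.

The Hessian of f at 0 has rank 0. Corank 2; j^3 = s^3 is a perfect cube, so E-series; the 4-jet and mu = 7 give E_7.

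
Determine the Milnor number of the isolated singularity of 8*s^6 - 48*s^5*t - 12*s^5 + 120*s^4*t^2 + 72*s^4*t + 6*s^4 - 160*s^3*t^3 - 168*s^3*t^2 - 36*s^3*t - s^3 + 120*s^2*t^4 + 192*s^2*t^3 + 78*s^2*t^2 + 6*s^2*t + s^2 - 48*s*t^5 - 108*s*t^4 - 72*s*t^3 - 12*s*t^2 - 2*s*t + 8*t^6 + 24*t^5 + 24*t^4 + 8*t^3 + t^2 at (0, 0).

The Hessian of f at 0 is [[2, -2], [-2, 2]] with rank 1, so corank 1. A Groebner basis of the Jacobian ideal J(f) in C{s,t} is {t^2, s - t}; counting standard monomials gives mu = 2. Corank 1: A-series; mu = 2 gives A_2.

2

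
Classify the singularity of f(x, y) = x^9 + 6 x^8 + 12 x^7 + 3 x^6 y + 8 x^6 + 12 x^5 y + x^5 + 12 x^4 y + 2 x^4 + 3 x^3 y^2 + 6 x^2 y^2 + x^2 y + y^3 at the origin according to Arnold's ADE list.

D_4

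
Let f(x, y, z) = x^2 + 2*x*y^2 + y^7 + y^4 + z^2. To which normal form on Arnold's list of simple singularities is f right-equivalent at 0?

The Hessian of f at 0 is [[2, 0, 0], [0, 0, 0], [0, 0, 2]] with rank 2, so corank 1. A Groebner basis of the Jacobian ideal J(f) in C{x,y,z} is {x^3, x + y^2, z}; counting standard monomials gives mu = 6. Corank 1: A-series; mu = 6 gives A_6.

A6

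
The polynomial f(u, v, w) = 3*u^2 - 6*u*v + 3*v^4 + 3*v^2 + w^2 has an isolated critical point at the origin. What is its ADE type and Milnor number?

Type A3, Milnor number mu = 3.

The Hessian of f at 0 has rank 2. Corank 1: A-series; mu = 3 gives A_3.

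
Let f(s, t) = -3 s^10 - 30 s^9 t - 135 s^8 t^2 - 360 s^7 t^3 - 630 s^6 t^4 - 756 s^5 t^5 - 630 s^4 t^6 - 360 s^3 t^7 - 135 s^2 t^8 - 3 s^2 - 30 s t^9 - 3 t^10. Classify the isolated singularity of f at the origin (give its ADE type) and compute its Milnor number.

Type A_9, Milnor number mu = 9.

The Hessian of f at 0 has rank 1. Corank 1: A-series; mu = 9 gives A_9.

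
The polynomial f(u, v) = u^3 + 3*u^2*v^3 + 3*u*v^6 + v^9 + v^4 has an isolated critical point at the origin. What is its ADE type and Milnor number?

Type E6, Milnor number mu = 6.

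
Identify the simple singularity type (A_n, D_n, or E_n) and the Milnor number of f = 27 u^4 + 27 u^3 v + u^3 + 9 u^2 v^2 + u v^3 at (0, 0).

Type E_7, Milnor number mu = 7.

The Hessian of f at 0 has rank 0. Corank 2; j^3 = u^3 is a perfect cube, so E-series; the 4-jet and mu = 7 give E_7.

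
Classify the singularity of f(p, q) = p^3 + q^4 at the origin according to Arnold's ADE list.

E_{6}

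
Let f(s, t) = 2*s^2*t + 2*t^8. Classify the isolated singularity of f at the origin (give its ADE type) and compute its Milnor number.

The Hessian of f at 0 has rank 0. Corank 2; j^3 = 2*s^2*t has shape L^2 M (L != M), so D-series; mu = 9 gives D_9.

Type D_9, Milnor number mu = 9.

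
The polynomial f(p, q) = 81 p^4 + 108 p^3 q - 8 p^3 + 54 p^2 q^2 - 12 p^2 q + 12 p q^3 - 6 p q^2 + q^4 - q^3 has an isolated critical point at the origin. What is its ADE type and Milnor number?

Type E_{6}, Milnor number mu = 6.

The Hessian of f at 0 has rank 0. Corank 2; j^3 = -(2*p + q)^3 is a perfect cube, so E-series; the 4-jet and mu = 6 give E_6.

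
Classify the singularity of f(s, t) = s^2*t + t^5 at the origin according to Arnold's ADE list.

The Hessian of f at 0 is [[0, 0], [0, 0]] with rank 0, so corank 2. A Groebner basis of the Jacobian ideal J(f) in C{s,t} is {s^2/5 + t^4, s^3, s*t}; counting standard monomials gives mu = 6. Corank 2; j^3 = s^2*t has shape L^2 M (L != M), so D-series; mu = 6 gives D_6.

D6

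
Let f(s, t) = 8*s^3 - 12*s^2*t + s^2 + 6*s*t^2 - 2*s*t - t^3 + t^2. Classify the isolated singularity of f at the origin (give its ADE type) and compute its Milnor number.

Type A2, Milnor number mu = 2.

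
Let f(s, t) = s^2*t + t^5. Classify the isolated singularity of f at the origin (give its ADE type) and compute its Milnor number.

Type D6, Milnor number mu = 6.

The Hessian of f at 0 has rank 0. Corank 2; j^3 = s^2*t has shape L^2 M (L != M), so D-series; mu = 6 gives D_6.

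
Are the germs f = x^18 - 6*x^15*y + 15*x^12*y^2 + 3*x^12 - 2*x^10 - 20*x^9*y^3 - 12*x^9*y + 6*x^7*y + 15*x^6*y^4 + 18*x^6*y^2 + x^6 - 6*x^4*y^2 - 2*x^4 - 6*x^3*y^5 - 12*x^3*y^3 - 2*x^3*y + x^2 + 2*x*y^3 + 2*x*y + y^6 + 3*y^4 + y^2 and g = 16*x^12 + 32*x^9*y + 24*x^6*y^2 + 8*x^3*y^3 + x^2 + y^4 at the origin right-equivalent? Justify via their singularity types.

The Hessian of f at 0 is [[2, 2], [2, 2]] with rank 1, so corank 1. A Groebner basis of the Jacobian ideal J(f) in C{x,y} is {y^3, x + y}; counting standard monomials gives mu = 3. Corank 1: A-series; mu = 3 gives A_3. The Hessian of g at 0 is [[2, 0], [0, 0]] with rank 1, so corank 1. A Groebner basis of the Jacobian ideal J(g) in C{x,y} is {y^3, x}; counting standard monomials gives mu = 3. Corank 1: A-series; mu = 3 gives A_3. Both have type A_3, hence right-equivalent.

Yes.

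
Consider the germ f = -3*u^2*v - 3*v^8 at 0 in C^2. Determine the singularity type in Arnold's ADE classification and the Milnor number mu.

The Hessian of f at 0 has rank 0. Corank 2; j^3 = -3*u^2*v has shape L^2 M (L != M), so D-series; mu = 9 gives D_9.

Type D_9, Milnor number mu = 9.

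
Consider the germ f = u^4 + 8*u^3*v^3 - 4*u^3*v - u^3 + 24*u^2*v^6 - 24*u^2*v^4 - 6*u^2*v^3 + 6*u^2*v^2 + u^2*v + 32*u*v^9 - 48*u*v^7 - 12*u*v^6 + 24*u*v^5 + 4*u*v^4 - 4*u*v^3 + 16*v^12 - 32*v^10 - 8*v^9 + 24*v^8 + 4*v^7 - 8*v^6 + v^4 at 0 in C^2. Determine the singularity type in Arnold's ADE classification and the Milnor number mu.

Type D5, Milnor number mu = 5.

The Hessian of f at 0 has rank 0. Corank 2; j^3 = -u^2*(u - v) has shape L^2 M (L != M), so D-series; mu = 5 gives D_5.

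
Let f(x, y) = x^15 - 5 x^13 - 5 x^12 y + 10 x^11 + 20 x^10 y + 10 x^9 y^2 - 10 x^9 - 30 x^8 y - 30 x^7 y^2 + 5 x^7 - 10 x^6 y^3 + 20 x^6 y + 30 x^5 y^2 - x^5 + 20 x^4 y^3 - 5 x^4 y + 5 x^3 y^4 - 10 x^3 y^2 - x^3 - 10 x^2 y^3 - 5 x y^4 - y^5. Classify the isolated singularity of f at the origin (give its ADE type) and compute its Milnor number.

Type E_8, Milnor number mu = 8.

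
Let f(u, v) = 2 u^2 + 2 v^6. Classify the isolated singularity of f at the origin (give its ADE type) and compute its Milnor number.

Type A_{5}, Milnor number mu = 5.

The Hessian of f at 0 has rank 1. Corank 1: A-series; mu = 5 gives A_5.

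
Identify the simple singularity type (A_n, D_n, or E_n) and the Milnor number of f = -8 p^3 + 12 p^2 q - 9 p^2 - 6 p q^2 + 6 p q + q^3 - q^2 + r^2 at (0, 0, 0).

Type A_{2}, Milnor number mu = 2.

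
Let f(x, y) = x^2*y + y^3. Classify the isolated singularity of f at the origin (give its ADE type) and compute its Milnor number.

The Hessian of f at 0 is [[0, 0], [0, 0]] with rank 0, so corank 2. A Groebner basis of the Jacobian ideal J(f) in C{x,y} is {y^3, x^2 + 3*y^2, x*y}; counting standard monomials gives mu = 4. Corank 2; j^3 = y*(x^2 + y^2) splits into three distinct lines over C (the quadratic factor has nonzero discriminant), so D_4.

Type D4, Milnor number mu = 4.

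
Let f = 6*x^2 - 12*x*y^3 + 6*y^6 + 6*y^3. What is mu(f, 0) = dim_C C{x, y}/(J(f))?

The Hessian of f at 0 has rank 1. Corank 1: A-series; mu = 2 gives A_2.

2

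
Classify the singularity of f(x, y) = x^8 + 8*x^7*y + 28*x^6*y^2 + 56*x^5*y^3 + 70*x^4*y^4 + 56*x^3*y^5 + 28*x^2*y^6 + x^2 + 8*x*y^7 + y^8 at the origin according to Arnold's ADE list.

A_7

The Hessian of f at 0 has rank 1. Corank 1: A-series; mu = 7 gives A_7.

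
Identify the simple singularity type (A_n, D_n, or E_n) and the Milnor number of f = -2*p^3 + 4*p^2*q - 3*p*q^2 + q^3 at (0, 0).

The Hessian of f at 0 has rank 0. Corank 2; j^3 = -(p - q)*(2*p^2 - 2*p*q + q^2) splits into three distinct lines over C (the quadratic factor has nonzero discriminant), so D_4.

Type D_4, Milnor number mu = 4.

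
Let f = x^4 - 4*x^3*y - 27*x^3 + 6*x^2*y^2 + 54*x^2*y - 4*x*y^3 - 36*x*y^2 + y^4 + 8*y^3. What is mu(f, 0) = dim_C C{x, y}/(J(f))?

The Hessian of f at 0 has rank 0. Corank 2; j^3 = -(3*x - 2*y)^3 is a perfect cube, so E-series; the 4-jet and mu = 6 give E_6.

6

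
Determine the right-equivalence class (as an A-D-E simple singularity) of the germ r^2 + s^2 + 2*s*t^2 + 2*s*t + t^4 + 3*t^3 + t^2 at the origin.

A_2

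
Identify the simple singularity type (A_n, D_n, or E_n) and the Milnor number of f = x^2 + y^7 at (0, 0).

The Hessian of f at 0 is [[2, 0], [0, 0]] with rank 1, so corank 1. A Groebner basis of the Jacobian ideal J(f) in C{x,y} is {y^6, x}; counting standard monomials gives mu = 6. Corank 1: A-series; mu = 6 gives A_6.

Type A6, Milnor number mu = 6.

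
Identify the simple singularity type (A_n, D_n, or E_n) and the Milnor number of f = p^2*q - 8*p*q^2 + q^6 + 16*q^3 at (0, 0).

The Hessian of f at 0 has rank 0. Corank 2; j^3 = q*(p - 4*q)^2 has shape L^2 M (L != M), so D-series; mu = 7 gives D_7.

Type D_{7}, Milnor number mu = 7.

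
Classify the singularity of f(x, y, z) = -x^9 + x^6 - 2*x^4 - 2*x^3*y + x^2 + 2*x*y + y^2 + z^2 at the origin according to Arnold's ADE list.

A_{8}

The Hessian of f at 0 is [[2, 2, 0], [2, 2, 0], [0, 0, 2]] with rank 2, so corank 1. A Groebner basis of the Jacobian ideal J(f) in C{x,y,z} is {-2*x^2 + x*y^3 - 5*x*y - 3*y^2, 3*x^2 + 7*x*y + y^4 + 4*y^2, x^3 - x - y, x^2*y + x*y^2 + x/3 + y^3/3 + y/3, z}; counting standard monomials gives mu = 8. Corank 1: A-series; mu = 8 gives A_8.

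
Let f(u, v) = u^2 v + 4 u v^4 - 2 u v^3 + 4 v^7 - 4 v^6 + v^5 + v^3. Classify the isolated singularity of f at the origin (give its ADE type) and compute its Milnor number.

Type D4, Milnor number mu = 4.

The Hessian of f at 0 is [[0, 0], [0, 0]] with rank 0, so corank 2. A Groebner basis of the Jacobian ideal J(f) in C{u,v} is {v^3, u^2 + 3*v^2, u*v}; counting standard monomials gives mu = 4. Corank 2; j^3 = v*(u^2 + v^2) splits into three distinct lines over C (the quadratic factor has nonzero discriminant), so D_4.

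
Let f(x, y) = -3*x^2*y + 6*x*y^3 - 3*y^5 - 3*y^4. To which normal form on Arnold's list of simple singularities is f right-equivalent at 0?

D5

The Hessian of f at 0 is [[0, 0], [0, 0]] with rank 0, so corank 2. A Groebner basis of the Jacobian ideal J(f) in C{x,y} is {x*y^2, -x*y + y^3, x^2 + 4*x*y}; counting standard monomials gives mu = 5. Corank 2; j^3 = -3*x^2*y has shape L^2 M (L != M), so D-series; mu = 5 gives D_5.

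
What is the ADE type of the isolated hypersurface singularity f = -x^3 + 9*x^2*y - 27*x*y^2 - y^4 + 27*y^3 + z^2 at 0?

E_6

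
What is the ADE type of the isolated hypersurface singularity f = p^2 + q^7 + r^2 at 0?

A_6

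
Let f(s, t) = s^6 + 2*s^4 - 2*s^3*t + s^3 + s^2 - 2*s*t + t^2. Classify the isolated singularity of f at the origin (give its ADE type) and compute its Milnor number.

The Hessian of f at 0 has rank 1. Corank 1: A-series; mu = 2 gives A_2.

Type A2, Milnor number mu = 2.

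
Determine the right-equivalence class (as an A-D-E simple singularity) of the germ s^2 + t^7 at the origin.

The Hessian of f at 0 is [[2, 0], [0, 0]] with rank 1, so corank 1. A Groebner basis of the Jacobian ideal J(f) in C{s,t} is {t^6, s}; counting standard monomials gives mu = 6. Corank 1: A-series; mu = 6 gives A_6.

A_{6}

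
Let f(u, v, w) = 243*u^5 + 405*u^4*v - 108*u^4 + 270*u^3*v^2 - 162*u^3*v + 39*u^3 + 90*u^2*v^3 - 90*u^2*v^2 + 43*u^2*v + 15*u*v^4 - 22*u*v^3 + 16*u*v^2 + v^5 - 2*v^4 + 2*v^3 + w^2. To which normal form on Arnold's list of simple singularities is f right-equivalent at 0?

The Hessian of f at 0 is [[0, 0, 0], [0, 0, 0], [0, 0, 2]] with rank 1, so corank 2. A Groebner basis of the Jacobian ideal J(f) in C{u,v,w} is {v^3, u^2 - 2*v^2/23, u*v + 7*v^2/23, w}; counting standard monomials gives mu = 4. Corank 2; j^3 = (3*u + v)*(13*u^2 + 10*u*v + 2*v^2) splits into three distinct lines over C (the quadratic factor has nonzero discriminant), so D_4.

D_{4}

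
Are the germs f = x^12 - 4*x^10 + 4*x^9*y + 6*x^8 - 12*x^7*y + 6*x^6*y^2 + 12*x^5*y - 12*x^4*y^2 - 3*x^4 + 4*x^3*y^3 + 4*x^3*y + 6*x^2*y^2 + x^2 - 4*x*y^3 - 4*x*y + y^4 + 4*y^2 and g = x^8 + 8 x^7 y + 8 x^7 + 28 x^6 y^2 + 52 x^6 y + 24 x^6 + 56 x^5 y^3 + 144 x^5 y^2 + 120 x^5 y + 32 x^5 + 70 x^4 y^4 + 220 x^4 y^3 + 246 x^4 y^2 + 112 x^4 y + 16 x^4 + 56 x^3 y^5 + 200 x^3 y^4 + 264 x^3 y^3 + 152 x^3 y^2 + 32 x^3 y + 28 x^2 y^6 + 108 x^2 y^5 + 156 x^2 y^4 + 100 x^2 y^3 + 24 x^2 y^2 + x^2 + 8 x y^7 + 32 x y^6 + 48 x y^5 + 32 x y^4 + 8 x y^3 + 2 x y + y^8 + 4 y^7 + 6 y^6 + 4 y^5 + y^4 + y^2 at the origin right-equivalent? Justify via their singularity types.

The Hessian of f at 0 is [[2, -4], [-4, 8]] with rank 1, so corank 1. A Groebner basis of the Jacobian ideal J(f) in C{x,y} is {y^3, x - 2*y}; counting standard monomials gives mu = 3. Corank 1: A-series; mu = 3 gives A_3. The Hessian of g at 0 is [[2, 2], [2, 2]] with rank 1, so corank 1. A Groebner basis of the Jacobian ideal J(g) in C{x,y} is {y^3, x + y}; counting standard monomials gives mu = 3. Corank 1: A-series; mu = 3 gives A_3. Both have type A_3, hence right-equivalent.

Yes.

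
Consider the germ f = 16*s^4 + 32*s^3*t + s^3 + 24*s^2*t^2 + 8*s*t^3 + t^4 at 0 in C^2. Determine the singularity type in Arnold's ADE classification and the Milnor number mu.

The Hessian of f at 0 is [[0, 0], [0, 0]] with rank 0, so corank 2. A Groebner basis of the Jacobian ideal J(f) in C{s,t} is {t^4, s*t^2 + t^3/6, s^2}; counting standard monomials gives mu = 6. Corank 2; j^3 = s^3 is a perfect cube, so E-series; the 4-jet and mu = 6 give E_6.

Type E_{6}, Milnor number mu = 6.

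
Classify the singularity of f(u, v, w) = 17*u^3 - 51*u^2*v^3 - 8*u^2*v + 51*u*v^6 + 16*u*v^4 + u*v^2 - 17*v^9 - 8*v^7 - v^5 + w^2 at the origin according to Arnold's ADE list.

The Hessian of f at 0 has rank 1. Corank 2; j^3 = u*(17*u^2 - 8*u*v + v^2) splits into three distinct lines over C (the quadratic factor has nonzero discriminant), so D_4.

D_4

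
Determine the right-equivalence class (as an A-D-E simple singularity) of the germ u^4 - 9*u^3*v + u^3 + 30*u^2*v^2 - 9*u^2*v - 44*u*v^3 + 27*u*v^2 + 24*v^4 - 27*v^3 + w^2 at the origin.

E_{7}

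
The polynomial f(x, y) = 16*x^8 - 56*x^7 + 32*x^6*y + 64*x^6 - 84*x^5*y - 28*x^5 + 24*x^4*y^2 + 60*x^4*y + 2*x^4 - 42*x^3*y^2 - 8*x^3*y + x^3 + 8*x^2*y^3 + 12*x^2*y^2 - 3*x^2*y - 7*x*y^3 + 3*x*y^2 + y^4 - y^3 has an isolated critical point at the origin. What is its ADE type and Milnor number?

Type E_7, Milnor number mu = 7.

The Hessian of f at 0 has rank 0. Corank 2; j^3 = (x - y)^3 is a perfect cube, so E-series; the 4-jet and mu = 7 give E_7.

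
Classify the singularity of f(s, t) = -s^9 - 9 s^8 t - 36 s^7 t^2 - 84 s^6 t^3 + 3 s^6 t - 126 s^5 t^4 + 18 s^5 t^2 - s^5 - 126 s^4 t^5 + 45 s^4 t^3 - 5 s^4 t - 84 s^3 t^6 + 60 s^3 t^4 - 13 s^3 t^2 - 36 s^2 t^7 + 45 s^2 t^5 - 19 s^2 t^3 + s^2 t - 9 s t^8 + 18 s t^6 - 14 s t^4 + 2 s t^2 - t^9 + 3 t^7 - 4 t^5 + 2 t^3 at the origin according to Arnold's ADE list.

D_4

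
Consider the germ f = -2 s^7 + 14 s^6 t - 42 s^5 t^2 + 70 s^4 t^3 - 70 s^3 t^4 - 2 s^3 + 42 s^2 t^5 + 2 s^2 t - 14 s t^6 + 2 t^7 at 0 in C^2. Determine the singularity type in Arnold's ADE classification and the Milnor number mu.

The Hessian of f at 0 has rank 0. Corank 2; j^3 = -2*s^2*(s - t) has shape L^2 M (L != M), so D-series; mu = 8 gives D_8.

Type D_{8}, Milnor number mu = 8.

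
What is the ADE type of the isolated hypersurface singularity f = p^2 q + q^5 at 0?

D6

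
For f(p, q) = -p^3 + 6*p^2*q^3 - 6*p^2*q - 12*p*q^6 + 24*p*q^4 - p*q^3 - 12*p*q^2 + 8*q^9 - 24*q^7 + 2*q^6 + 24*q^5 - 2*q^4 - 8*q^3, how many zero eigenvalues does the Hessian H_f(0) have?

2

The Hessian at 0 is [[0, 0], [0, 0]] of rank 0; hence corank 2.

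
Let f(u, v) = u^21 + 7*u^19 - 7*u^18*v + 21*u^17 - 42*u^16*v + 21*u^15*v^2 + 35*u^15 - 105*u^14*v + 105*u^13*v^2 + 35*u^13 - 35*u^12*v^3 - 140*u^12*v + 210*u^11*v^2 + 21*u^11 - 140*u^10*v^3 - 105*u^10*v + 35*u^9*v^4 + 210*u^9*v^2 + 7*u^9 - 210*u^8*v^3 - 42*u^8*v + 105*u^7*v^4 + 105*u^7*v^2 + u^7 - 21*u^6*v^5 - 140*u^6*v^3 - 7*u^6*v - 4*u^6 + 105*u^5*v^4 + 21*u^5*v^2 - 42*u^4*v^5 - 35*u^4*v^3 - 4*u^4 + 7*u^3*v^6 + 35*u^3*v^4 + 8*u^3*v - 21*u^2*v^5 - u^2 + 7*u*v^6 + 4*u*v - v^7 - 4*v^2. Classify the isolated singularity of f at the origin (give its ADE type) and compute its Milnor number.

The Hessian of f at 0 is [[-2, 4], [4, -8]] with rank 1, so corank 1. A Groebner basis of the Jacobian ideal J(f) in C{u,v} is {u*v/16 + v^4 - v^2/8, u*v^2 + u/24 - 4*v^3/3 - v/12, u^2 - 4*u*v + 4*v^2}; counting standard monomials gives mu = 6. Corank 1: A-series; mu = 6 gives A_6.

Type A_6, Milnor number mu = 6.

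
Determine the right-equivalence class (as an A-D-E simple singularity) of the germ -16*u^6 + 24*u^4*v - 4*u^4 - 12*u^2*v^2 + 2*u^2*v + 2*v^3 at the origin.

D_{4}

The Hessian of f at 0 has rank 0. Corank 2; j^3 = 2*v*(u^2 + v^2) splits into three distinct lines over C (the quadratic factor has nonzero discriminant), so D_4.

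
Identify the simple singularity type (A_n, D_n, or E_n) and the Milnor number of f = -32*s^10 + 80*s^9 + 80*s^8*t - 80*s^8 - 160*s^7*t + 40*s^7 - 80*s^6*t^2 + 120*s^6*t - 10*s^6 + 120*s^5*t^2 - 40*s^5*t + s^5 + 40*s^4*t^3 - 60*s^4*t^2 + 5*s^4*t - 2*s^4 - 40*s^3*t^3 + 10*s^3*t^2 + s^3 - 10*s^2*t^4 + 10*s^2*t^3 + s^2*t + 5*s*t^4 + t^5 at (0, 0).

Type D_6, Milnor number mu = 6.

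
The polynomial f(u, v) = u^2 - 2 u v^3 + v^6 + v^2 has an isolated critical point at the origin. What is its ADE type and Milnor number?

Type A1, Milnor number mu = 1.

The Hessian of f at 0 is [[2, 0], [0, 2]] with rank 2, so corank 0. A Groebner basis of the Jacobian ideal J(f) in C{u,v} is {u, v}; counting standard monomials gives mu = 1. Corank 0: nondegenerate Morse point, so A_1.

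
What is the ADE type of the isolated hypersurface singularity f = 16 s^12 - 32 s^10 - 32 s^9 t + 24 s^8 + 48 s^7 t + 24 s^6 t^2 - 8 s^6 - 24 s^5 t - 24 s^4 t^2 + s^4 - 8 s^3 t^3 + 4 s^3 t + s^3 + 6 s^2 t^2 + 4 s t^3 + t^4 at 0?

E_6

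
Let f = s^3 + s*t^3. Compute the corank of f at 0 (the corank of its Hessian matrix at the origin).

2

The Hessian at 0 is [[0, 0], [0, 0]] of rank 0; hence corank 2.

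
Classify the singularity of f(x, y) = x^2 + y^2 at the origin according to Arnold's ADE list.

The Hessian of f at 0 has rank 2. Corank 0: nondegenerate Morse point, so A_1.

A1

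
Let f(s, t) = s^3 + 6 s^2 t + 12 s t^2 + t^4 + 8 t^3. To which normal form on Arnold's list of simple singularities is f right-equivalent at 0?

The Hessian of f at 0 has rank 0. Corank 2; j^3 = (s + 2*t)^3 is a perfect cube, so E-series; the 4-jet and mu = 6 give E_6.

E6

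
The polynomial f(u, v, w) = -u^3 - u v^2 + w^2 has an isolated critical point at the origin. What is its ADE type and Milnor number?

Type D4, Milnor number mu = 4.

The Hessian of f at 0 has rank 1. Corank 2; j^3 = -u*(u^2 + v^2) splits into three distinct lines over C (the quadratic factor has nonzero discriminant), so D_4.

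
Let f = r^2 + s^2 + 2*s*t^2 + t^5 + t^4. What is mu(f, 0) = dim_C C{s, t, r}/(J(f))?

4

The Hessian of f at 0 is [[2, 0, 0], [0, 0, 0], [0, 0, 2]] with rank 2, so corank 1. A Groebner basis of the Jacobian ideal J(f) in C{s,t,r} is {s^2, s + t^2, r}; counting standard monomials gives mu = 4. Corank 1: A-series; mu = 4 gives A_4.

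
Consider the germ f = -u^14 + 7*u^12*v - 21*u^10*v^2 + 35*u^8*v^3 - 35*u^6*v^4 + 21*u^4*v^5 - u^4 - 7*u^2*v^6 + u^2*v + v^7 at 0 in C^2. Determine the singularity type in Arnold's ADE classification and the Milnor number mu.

Type D8, Milnor number mu = 8.

The Hessian of f at 0 has rank 0. Corank 2; j^3 = u^2*v has shape L^2 M (L != M), so D-series; mu = 8 gives D_8.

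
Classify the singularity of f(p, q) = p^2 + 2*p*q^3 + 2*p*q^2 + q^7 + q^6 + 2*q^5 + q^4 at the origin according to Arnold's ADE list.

The Hessian of f at 0 has rank 1. Corank 1: A-series; mu = 6 gives A_6.

A_6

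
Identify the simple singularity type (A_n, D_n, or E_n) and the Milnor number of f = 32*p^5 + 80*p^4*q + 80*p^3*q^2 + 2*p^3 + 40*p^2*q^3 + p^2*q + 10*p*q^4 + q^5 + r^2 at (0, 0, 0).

Type D_{6}, Milnor number mu = 6.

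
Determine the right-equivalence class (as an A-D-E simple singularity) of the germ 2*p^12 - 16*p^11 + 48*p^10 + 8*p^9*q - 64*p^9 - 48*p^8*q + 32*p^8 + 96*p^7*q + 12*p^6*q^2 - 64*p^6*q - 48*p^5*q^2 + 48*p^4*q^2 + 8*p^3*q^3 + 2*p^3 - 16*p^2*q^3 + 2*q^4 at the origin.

E_{6}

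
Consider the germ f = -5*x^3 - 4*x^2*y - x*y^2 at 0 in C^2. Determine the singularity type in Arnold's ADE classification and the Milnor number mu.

The Hessian of f at 0 has rank 0. Corank 2; j^3 = -x*(5*x^2 + 4*x*y + y^2) splits into three distinct lines over C (the quadratic factor has nonzero discriminant), so D_4.

Type D_{4}, Milnor number mu = 4.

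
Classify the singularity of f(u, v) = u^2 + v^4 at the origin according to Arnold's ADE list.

A_3

The Hessian of f at 0 has rank 1. Corank 1: A-series; mu = 3 gives A_3.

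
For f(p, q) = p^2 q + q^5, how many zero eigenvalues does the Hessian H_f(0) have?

Hessian at 0 has rank 0.

2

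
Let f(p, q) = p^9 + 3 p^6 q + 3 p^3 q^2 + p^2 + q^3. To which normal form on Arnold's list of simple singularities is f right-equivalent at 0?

The Hessian of f at 0 is [[2, 0], [0, 0]] with rank 1, so corank 1. A Groebner basis of the Jacobian ideal J(f) in C{p,q} is {q^2, p}; counting standard monomials gives mu = 2. Corank 1: A-series; mu = 2 gives A_2.

A_{2}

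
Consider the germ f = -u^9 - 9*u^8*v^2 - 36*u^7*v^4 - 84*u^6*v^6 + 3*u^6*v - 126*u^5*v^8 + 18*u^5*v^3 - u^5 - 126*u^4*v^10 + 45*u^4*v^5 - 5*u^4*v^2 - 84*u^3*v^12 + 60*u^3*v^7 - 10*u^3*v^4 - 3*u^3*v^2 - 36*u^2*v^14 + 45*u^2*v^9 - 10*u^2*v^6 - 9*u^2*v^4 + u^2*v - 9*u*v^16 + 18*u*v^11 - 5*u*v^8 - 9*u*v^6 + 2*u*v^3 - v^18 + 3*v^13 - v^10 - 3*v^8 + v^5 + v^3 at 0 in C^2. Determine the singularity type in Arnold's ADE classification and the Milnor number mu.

The Hessian of f at 0 is [[0, 0], [0, 0]] with rank 0, so corank 2. A Groebner basis of the Jacobian ideal J(f) in C{u,v} is {v^3, u^2 + 3*v^2, u*v}; counting standard monomials gives mu = 4. Corank 2; j^3 = v*(u^2 + v^2) splits into three distinct lines over C (the quadratic factor has nonzero discriminant), so D_4.

Type D_4, Milnor number mu = 4.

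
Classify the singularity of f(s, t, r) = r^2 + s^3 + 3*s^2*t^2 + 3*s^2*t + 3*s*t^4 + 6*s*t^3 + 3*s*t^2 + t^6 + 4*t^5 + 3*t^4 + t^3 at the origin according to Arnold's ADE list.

The Hessian of f at 0 has rank 1. Corank 2; j^3 = (s + t)^3 is a perfect cube, so E-series; the 5-jet and mu = 8 give E_8.

E_{8}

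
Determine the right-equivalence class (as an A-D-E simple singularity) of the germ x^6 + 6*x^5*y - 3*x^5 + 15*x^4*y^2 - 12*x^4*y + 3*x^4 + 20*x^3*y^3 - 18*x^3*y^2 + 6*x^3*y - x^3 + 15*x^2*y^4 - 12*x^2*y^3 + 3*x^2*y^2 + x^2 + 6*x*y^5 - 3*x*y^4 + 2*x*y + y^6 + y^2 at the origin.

A2

The Hessian of f at 0 is [[2, 2], [2, 2]] with rank 1, so corank 1. A Groebner basis of the Jacobian ideal J(f) in C{x,y} is {y^2, x + y}; counting standard monomials gives mu = 2. Corank 1: A-series; mu = 2 gives A_2.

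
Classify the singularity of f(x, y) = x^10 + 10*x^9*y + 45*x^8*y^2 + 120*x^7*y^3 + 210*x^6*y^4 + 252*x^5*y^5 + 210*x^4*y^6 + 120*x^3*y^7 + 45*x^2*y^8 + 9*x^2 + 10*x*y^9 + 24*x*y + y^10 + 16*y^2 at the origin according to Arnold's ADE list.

The Hessian of f at 0 is [[18, 24], [24, 32]] with rank 1, so corank 1. A Groebner basis of the Jacobian ideal J(f) in C{x,y} is {y^9, x + 4*y/3}; counting standard monomials gives mu = 9. Corank 1: A-series; mu = 9 gives A_9.

A_{9}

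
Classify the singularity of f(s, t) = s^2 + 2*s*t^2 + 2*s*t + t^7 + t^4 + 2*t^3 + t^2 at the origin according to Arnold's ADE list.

A_6

The Hessian of f at 0 has rank 1. Corank 1: A-series; mu = 6 gives A_6.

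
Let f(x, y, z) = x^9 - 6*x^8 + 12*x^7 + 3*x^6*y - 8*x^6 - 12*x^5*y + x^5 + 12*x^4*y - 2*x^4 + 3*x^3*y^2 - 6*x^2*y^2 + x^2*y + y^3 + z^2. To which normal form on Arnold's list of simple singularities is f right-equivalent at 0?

The Hessian of f at 0 is [[0, 0, 0], [0, 0, 0], [0, 0, 2]] with rank 1, so corank 2. A Groebner basis of the Jacobian ideal J(f) in C{x,y,z} is {y^3, x^2 + 3*y^2, x*y, z}; counting standard monomials gives mu = 4. Corank 2; j^3 = y*(x^2 + y^2) splits into three distinct lines over C (the quadratic factor has nonzero discriminant), so D_4.

D_4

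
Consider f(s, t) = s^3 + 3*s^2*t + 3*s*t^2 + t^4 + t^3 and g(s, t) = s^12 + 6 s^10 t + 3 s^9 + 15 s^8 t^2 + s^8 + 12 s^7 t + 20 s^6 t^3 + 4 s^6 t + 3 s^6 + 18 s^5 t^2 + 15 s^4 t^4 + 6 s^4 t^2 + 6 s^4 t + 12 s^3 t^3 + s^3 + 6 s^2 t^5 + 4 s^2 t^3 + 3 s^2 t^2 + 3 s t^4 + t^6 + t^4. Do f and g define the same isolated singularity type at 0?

The Hessian of f at 0 is [[0, 0], [0, 0]] with rank 0, so corank 2. A Groebner basis of the Jacobian ideal J(f) in C{s,t} is {t^3, s^2 + 2*s*t + t^2}; counting standard monomials gives mu = 6. Corank 2; j^3 = (s + t)^3 is a perfect cube, so E-series; the 4-jet and mu = 6 give E_6. The Hessian of g at 0 is [[0, 0], [0, 0]] with rank 0, so corank 2. A Groebner basis of the Jacobian ideal J(g) in C{s,t} is {s^3, s^2*t, s^2/2 + s*t^2, t^3}; counting standard monomials gives mu = 6. Corank 2; j^3 = s^3 is a perfect cube, so E-series; the 4-jet and mu = 6 give E_6. Both have type E_6, hence right-equivalent.

Yes.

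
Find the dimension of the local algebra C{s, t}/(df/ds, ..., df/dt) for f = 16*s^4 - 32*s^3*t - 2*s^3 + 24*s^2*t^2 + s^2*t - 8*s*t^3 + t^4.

5

The Hessian of f at 0 has rank 0. Corank 2; j^3 = -s^2*(2*s - t) has shape L^2 M (L != M), so D-series; mu = 5 gives D_5.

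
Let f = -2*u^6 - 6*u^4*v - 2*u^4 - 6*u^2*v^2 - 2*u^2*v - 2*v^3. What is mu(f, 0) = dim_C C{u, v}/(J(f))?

4

The Hessian of f at 0 is [[0, 0], [0, 0]] with rank 0, so corank 2. A Groebner basis of the Jacobian ideal J(f) in C{u,v} is {v^3, u^2 + 3*v^2, u*v}; counting standard monomials gives mu = 4. Corank 2; j^3 = -2*v*(u^2 + v^2) splits into three distinct lines over C (the quadratic factor has nonzero discriminant), so D_4.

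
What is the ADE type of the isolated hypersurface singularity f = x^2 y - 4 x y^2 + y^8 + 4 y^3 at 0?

D_9

The Hessian of f at 0 is [[0, 0], [0, 0]] with rank 0, so corank 2. A Groebner basis of the Jacobian ideal J(f) in C{x,y} is {x^2/8 + y^7 - y^2/2, x^3 - 8*y^3, x*y - 2*y^2}; counting standard monomials gives mu = 9. Corank 2; j^3 = y*(x - 2*y)^2 has shape L^2 M (L != M), so D-series; mu = 9 gives D_9.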